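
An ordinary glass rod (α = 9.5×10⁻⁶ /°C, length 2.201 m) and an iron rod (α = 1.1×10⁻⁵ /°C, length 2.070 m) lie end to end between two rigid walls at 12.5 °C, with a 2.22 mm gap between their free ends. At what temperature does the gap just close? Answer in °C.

T = 63.3 °C

Gap closes when ΔL₁ + ΔL₂ = 2.22 mm = 2.22×10⁻³ m
(α₁L₁ + α₂L₂)ΔT = g
α₁L₁ + α₂L₂ = 9.5×10⁻⁶×2.201 + 1.1×10⁻⁵×2.070 = 4.36795×10⁻⁵ m/K
ΔT = 2.22×10⁻³ / 4.36795×10⁻⁵ = 50.825 K
T = 12.5 + 50.825 = 63.325 °C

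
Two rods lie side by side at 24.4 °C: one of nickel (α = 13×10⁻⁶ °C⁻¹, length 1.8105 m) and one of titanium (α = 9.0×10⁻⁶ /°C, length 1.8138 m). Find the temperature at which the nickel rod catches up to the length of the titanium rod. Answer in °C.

T = 482.0 °C

L₁(1 + α₁ΔT) = L₂(1 + α₂ΔT) ⇒ ΔT = (L₂ − L₁)/(α₁L₁ − α₂L₂)
L₂ − L₁ = 1.8138 − 1.8105 = 3.30×10⁻³ m
α₁L₁ − α₂L₂ = 13×10⁻⁶×1.8105 − 9.0×10⁻⁶×1.8138 = 7.2123×10⁻⁶ m/K
ΔT = 3.30×10⁻³ / 7.2123×10⁻⁶ = 457.552 K
T = 24.4 + 457.552 = 481.952 °C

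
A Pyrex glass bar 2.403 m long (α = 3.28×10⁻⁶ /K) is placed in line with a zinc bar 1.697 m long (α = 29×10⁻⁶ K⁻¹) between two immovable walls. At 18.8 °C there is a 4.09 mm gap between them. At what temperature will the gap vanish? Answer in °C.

T = 90.4 °C

α₁L₁ = 7.88184×10⁻⁶ m/K, α₂L₂ = 4.9213×10⁻⁵ m/K → total 5.709484×10⁻⁵ m/K
ΔT = g/(α₁L₁+α₂L₂) = 4.09×10⁻³ / 5.709484×10⁻⁵ = 71.635 K
T = 18.8 + 71.635 = 90.435 °C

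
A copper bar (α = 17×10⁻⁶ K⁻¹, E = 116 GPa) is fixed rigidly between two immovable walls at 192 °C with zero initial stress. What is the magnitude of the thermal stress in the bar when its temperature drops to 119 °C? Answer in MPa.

σ = 144 MPa

Fully constrained: the free strain ε = αΔT is blocked, so σ = Eε = EαΔT.
|ΔT| = 73 K
σ = 116×10⁹ × 17×10⁻⁶ × 73 = 1.44×10⁸ Pa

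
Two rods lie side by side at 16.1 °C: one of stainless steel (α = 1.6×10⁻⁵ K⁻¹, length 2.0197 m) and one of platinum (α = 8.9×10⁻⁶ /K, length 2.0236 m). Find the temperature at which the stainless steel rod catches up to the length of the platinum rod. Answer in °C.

T = 288.7 °C

L₁(1 + α₁ΔT) = L₂(1 + α₂ΔT) ⇒ ΔT = (L₂ − L₁)/(α₁L₁ − α₂L₂)
L₂ − L₁ = 2.0236 − 2.0197 = 3.90×10⁻³ m
α₁L₁ − α₂L₂ = 1.6×10⁻⁵×2.0197 − 8.9×10⁻⁶×2.0236 = 1.430516×10⁻⁵ m/K
ΔT = 3.90×10⁻³ / 1.430516×10⁻⁵ = 272.629 K
T = 16.1 + 272.629 = 288.729 °C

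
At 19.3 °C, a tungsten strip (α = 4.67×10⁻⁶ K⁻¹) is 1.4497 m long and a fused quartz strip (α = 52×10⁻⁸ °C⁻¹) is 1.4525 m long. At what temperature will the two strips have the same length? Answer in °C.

T = 484.8 °C

Equal length when α₁L₁ΔT − α₂L₂ΔT = L₂ − L₁ = 2.80×10⁻³ m
α₁L₁ = 6.770099×10⁻⁶, α₂L₂ = 7.553×10⁻⁷ → Δ(αL) = 6.014799×10⁻⁶ m/K
ΔT = 2.80×10⁻³ / 6.014799×10⁻⁶ = 465.518 K, so T = 19.3 + 465.518 = 484.818 °C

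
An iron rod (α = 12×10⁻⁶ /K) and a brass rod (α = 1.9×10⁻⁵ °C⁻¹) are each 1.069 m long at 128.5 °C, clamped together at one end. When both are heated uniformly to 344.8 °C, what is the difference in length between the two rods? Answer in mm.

ΔT = 216.3 K
iron: ΔL = 12×10⁻⁶ × 1.069 m × 216.3 = 2.7747×10⁻³ m = 2.7747 mm
brass: ΔL = 1.9×10⁻⁵ × 1.069 m × 216.3 = 4.3933×10⁻³ m = 4.3933 mm
difference = 4.3933 − 2.7747 = 1.6186 mm

1.62 mm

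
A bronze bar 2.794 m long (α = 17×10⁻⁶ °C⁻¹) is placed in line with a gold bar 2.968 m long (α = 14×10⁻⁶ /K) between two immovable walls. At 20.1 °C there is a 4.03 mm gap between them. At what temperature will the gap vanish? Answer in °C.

T = 65.4 °C

α₁L₁ = 4.7498×10⁻⁵ m/K, α₂L₂ = 4.1552×10⁻⁵ m/K → total 8.905×10⁻⁵ m/K
ΔT = g/(α₁L₁+α₂L₂) = 4.03×10⁻³ / 8.905×10⁻⁵ = 45.255 K
T = 20.1 + 45.255 = 65.355 °C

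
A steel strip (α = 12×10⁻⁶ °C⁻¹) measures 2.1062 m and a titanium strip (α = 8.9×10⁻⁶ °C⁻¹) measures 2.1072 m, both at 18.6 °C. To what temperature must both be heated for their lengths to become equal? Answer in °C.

T = 172.0 °C

Equal length when α₁L₁ΔT − α₂L₂ΔT = L₂ − L₁ = 1.00×10⁻³ m
α₁L₁ = 2.52744×10⁻⁵, α₂L₂ = 1.875408×10⁻⁵ → Δ(αL) = 6.52032×10⁻⁶ m/K
ΔT = 1.00×10⁻³ / 6.52032×10⁻⁶ = 153.367 K, so T = 18.6 + 153.367 = 171.967 °C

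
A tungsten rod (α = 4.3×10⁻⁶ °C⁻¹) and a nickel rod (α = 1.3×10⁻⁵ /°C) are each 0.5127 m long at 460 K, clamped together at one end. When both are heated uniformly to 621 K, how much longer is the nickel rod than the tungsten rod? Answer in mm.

0.718 mm

ΔT = 161 K
tungsten: ΔL = 4.3×10⁻⁶ × 0.5127 m × 161 = 3.5494×10⁻⁴ m = 0.35494 mm
nickel: ΔL = 1.3×10⁻⁵ × 0.5127 m × 161 = 1.0731×10⁻³ m = 1.0731 mm
difference = 1.0731 − 0.35494 = 0.71816 mm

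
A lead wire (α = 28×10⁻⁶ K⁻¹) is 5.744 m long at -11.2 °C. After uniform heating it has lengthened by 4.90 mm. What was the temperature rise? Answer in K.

ΔT = 30.5 K

ΔL = αL₀ΔT ⇒ ΔT = ΔL / (αL₀)
ΔT = 4.90×10⁻³ m / (28×10⁻⁶ × 5.744 m) = 30.467 K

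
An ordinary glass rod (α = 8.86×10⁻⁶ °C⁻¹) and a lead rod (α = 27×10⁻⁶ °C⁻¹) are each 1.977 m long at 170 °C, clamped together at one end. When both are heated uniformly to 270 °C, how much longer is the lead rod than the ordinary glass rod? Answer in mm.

ΔT = 100 K
ordinary glass: ΔL = 8.86×10⁻⁶ × 1.977 m × 100 = 1.7516×10⁻³ m = 1.7516 mm
lead: ΔL = 27×10⁻⁶ × 1.977 m × 100 = 5.3379×10⁻³ m = 5.3379 mm
difference = 5.3379 − 1.7516 = 3.5863 mm

3.59 mm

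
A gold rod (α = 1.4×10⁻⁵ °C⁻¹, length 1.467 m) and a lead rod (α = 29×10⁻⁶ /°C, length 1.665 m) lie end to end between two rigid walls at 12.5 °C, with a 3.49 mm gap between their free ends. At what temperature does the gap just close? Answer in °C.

α₁L₁ = 2.0538×10⁻⁵ m/K, α₂L₂ = 4.8285×10⁻⁵ m/K → total 6.8823×10⁻⁵ m/K
ΔT = g/(α₁L₁+α₂L₂) = 3.49×10⁻³ / 6.8823×10⁻⁵ = 50.710 K
T = 12.5 + 50.710 = 63.210 °C

T = 63.2 °C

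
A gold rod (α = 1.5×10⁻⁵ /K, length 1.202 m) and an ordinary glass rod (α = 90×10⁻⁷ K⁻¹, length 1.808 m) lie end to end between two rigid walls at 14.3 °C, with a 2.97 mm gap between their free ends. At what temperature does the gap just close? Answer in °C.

T = 101 °C

α₁L₁ = 1.803×10⁻⁵ m/K, α₂L₂ = 1.6272×10⁻⁵ m/K → total 3.4302×10⁻⁵ m/K
ΔT = g/(α₁L₁+α₂L₂) = 2.97×10⁻³ / 3.4302×10⁻⁵ = 86.58 K
T = 14.3 + 86.58 = 100.88 °C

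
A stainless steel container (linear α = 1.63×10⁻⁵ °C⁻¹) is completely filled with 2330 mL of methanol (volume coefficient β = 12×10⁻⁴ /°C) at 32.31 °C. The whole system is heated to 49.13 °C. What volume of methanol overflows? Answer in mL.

45.1 mL

The container also expands: β_container ≈ 3α = 4.89×10⁻⁵ /K
Net overflow = V₀(β_liq − 3α_cont)ΔT
β − 3α = 1.20×10⁻³ − 4.89×10⁻⁵ = 1.1511×10⁻³ /K; ΔT = 16.82 K
ΔV = 2330 × 1.1511×10⁻³ × 16.82 = 45.1 mL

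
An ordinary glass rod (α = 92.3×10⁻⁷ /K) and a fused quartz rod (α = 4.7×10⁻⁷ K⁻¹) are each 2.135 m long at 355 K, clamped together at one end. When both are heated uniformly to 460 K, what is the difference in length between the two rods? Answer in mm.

1.96 mm

ΔT = 105 K
ordinary glass: ΔL = 92.3×10⁻⁷ × 2.135 m × 105 = 2.0691×10⁻³ m = 2.0691 mm
fused quartz: ΔL = 4.7×10⁻⁷ × 2.135 m × 105 = 1.0536×10⁻⁴ m = 0.10536 mm
difference = 2.0691 − 0.10536 = 1.96374 mm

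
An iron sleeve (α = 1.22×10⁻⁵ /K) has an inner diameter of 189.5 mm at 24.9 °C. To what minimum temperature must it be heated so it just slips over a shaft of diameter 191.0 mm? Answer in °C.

T = 674 °C

Required Δd = 191.0 − 189.5 = 1.5 mm
Δd = αd₀ΔT ⇒ ΔT = Δd/(αd₀) = 1.5 / (1.22×10⁻⁵ × 189.5) = 648.82 K
T_min = 24.9 + 648.82 = 673.72 °C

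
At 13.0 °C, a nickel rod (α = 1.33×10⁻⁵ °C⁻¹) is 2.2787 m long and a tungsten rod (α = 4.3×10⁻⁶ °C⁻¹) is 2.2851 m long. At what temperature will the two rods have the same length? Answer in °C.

T = 325.5 °C

Equal length when α₁L₁ΔT − α₂L₂ΔT = L₂ − L₁ = 6.40×10⁻³ m
α₁L₁ = 3.030671×10⁻⁵, α₂L₂ = 9.82593×10⁻⁶ → Δ(αL) = 2.048078×10⁻⁵ m/K
ΔT = 6.40×10⁻³ / 2.048078×10⁻⁵ = 312.488 K, so T = 13.0 + 312.488 = 325.488 °C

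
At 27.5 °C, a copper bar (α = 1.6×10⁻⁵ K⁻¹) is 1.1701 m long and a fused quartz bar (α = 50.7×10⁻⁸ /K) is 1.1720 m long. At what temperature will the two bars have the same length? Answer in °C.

L₁(1 + α₁ΔT) = L₂(1 + α₂ΔT) ⇒ ΔT = (L₂ − L₁)/(α₁L₁ − α₂L₂)
L₂ − L₁ = 1.1720 − 1.1701 = 1.90×10⁻³ m
α₁L₁ − α₂L₂ = 1.6×10⁻⁵×1.1701 − 50.7×10⁻⁸×1.1720 = 1.8127396×10⁻⁵ m/K
ΔT = 1.90×10⁻³ / 1.8127396×10⁻⁵ = 104.814 K
T = 27.5 + 104.814 = 132.314 °C

T = 132.3 °C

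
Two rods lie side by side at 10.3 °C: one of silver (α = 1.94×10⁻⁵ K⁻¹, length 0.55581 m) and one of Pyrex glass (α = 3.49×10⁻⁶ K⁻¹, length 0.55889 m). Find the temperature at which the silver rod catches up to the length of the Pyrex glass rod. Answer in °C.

Equal length when α₁L₁ΔT − α₂L₂ΔT = L₂ − L₁ = 3.08×10⁻³ m
α₁L₁ = 1.0782714×10⁻⁵, α₂L₂ = 1.9505261×10⁻⁶ → Δ(αL) = 8.8321879×10⁻⁶ m/K
ΔT = 3.08×10⁻³ / 8.8321879×10⁻⁶ = 348.724 K, so T = 10.3 + 348.724 = 359.024 °C

T = 359.0 °C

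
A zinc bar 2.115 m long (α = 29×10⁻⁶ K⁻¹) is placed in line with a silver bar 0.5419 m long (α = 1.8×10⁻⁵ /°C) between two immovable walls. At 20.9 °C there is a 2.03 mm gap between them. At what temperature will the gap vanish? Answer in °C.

α₁L₁ = 6.1335×10⁻⁵ m/K, α₂L₂ = 9.7542×10⁻⁶ m/K → total 7.10892×10⁻⁵ m/K
ΔT = g/(α₁L₁+α₂L₂) = 2.03×10⁻³ / 7.10892×10⁻⁵ = 28.556 K
T = 20.9 + 28.556 = 49.456 °C

T = 49.5 °C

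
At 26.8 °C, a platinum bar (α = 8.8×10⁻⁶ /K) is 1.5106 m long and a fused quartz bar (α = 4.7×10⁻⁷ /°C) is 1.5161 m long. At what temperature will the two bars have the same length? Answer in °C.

T = 464.0 °C

Equal length when α₁L₁ΔT − α₂L₂ΔT = L₂ − L₁ = 5.50×10⁻³ m
α₁L₁ = 1.329328×10⁻⁵, α₂L₂ = 7.12567×10⁻⁷ → Δ(αL) = 1.2580713×10⁻⁵ m/K
ΔT = 5.50×10⁻³ / 1.2580713×10⁻⁵ = 437.177 K, so T = 26.8 + 437.177 = 463.977 °C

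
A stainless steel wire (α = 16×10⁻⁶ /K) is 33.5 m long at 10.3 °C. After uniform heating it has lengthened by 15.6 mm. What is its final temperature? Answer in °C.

T = 39.4 °C

ΔL = αL₀ΔT ⇒ ΔT = ΔL / (αL₀)
ΔT = 15.6×10⁻³ m / (16×10⁻⁶ × 33.5 m) = 29.104 K
T = 10.3 + 29.104 = 39.404 °C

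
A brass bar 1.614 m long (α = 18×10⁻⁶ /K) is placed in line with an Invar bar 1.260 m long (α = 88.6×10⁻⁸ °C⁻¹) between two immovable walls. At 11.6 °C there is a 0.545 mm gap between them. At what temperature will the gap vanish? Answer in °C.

Gap closes when ΔL₁ + ΔL₂ = 0.545 mm = 5.45×10⁻⁴ m
(α₁L₁ + α₂L₂)ΔT = g
α₁L₁ + α₂L₂ = 18×10⁻⁶×1.614 + 88.6×10⁻⁸×1.260 = 3.016836×10⁻⁵ m/K
ΔT = 5.45×10⁻⁴ / 3.016836×10⁻⁵ = 18.065 K
T = 11.6 + 18.065 = 29.665 °C

T = 29.7 °C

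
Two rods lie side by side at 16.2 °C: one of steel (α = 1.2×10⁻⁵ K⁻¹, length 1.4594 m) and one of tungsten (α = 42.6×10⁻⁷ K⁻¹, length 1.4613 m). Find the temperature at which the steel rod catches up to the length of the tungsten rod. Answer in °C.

T = 184.5 °C

L₁(1 + α₁ΔT) = L₂(1 + α₂ΔT) ⇒ ΔT = (L₂ − L₁)/(α₁L₁ − α₂L₂)
L₂ − L₁ = 1.4613 − 1.4594 = 1.90×10⁻³ m
α₁L₁ − α₂L₂ = 1.2×10⁻⁵×1.4594 − 42.6×10⁻⁷×1.4613 = 1.1287662×10⁻⁵ m/K
ΔT = 1.90×10⁻³ / 1.1287662×10⁻⁵ = 168.325 K
T = 16.2 + 168.325 = 184.525 °C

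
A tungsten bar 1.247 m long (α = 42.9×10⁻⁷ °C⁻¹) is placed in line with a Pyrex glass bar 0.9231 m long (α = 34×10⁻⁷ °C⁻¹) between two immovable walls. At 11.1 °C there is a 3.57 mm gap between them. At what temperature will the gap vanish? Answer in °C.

α₁L₁ = 5.34963×10⁻⁶ m/K, α₂L₂ = 3.13854×10⁻⁶ m/K → total 8.48817×10⁻⁶ m/K
ΔT = g/(α₁L₁+α₂L₂) = 3.57×10⁻³ / 8.48817×10⁻⁶ = 420.59 K
T = 11.1 + 420.59 = 431.69 °C

T = 432 °C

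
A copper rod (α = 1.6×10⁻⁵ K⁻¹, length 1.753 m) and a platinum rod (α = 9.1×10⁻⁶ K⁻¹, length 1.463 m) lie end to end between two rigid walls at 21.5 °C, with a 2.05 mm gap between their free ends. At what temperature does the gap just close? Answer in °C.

α₁L₁ = 2.8048×10⁻⁵ m/K, α₂L₂ = 1.33133×10⁻⁵ m/K → total 4.13613×10⁻⁵ m/K
ΔT = g/(α₁L₁+α₂L₂) = 2.05×10⁻³ / 4.13613×10⁻⁵ = 49.563 K
T = 21.5 + 49.563 = 71.063 °C

T = 71.1 °C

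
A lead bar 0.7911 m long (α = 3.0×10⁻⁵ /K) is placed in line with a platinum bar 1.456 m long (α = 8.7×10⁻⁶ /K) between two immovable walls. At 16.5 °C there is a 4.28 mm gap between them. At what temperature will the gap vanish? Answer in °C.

Gap closes when ΔL₁ + ΔL₂ = 4.28 mm = 4.28×10⁻³ m
(α₁L₁ + α₂L₂)ΔT = g
α₁L₁ + α₂L₂ = 3.0×10⁻⁵×0.7911 + 8.7×10⁻⁶×1.456 = 3.64002×10⁻⁵ m/K
ΔT = 4.28×10⁻³ / 3.64002×10⁻⁵ = 117.58 K
T = 16.5 + 117.58 = 134.08 °C

T = 134 °C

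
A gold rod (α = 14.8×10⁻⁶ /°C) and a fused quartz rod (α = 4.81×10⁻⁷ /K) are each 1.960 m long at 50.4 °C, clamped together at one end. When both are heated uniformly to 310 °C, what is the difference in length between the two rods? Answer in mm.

ΔT = 259.6 K
gold: ΔL = 14.8×10⁻⁶ × 1.960 m × 259.6 = 7.5305×10⁻³ m = 7.5305 mm
fused quartz: ΔL = 4.81×10⁻⁷ × 1.960 m × 259.6 = 2.4474×10⁻⁴ m = 0.24474 mm
difference = 7.5305 − 0.24474 = 7.28576 mm

7.29 mm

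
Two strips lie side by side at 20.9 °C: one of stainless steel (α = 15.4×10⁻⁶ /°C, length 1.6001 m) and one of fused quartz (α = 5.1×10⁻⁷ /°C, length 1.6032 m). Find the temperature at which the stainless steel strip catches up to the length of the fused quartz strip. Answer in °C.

L₁(1 + α₁ΔT) = L₂(1 + α₂ΔT) ⇒ ΔT = (L₂ − L₁)/(α₁L₁ − α₂L₂)
L₂ − L₁ = 1.6032 − 1.6001 = 3.10×10⁻³ m
α₁L₁ − α₂L₂ = 15.4×10⁻⁶×1.6001 − 5.1×10⁻⁷×1.6032 = 2.3823908×10⁻⁵ m/K
ΔT = 3.10×10⁻³ / 2.3823908×10⁻⁵ = 130.121 K
T = 20.9 + 130.121 = 151.021 °C

T = 151.0 °C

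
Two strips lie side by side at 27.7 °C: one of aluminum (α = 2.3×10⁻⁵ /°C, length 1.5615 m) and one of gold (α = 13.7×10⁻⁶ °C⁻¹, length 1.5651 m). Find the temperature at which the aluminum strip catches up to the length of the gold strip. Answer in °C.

Equal length when α₁L₁ΔT − α₂L₂ΔT = L₂ − L₁ = 3.60×10⁻³ m
α₁L₁ = 3.59145×10⁻⁵, α₂L₂ = 2.144187×10⁻⁵ → Δ(αL) = 1.447263×10⁻⁵ m/K
ΔT = 3.60×10⁻³ / 1.447263×10⁻⁵ = 248.745 K, so T = 27.7 + 248.745 = 276.445 °C

T = 276.4 °C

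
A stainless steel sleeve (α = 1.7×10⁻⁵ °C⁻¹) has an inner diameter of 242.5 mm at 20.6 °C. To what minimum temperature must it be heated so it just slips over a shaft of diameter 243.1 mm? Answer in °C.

Required Δd = 243.1 − 242.5 = 0.6 mm
Δd = αd₀ΔT ⇒ ΔT = Δd/(αd₀) = 0.6 / (1.7×10⁻⁵ × 242.5) = 145.54 K
T_min = 20.6 + 145.54 = 166.14 °C

T = 166 °C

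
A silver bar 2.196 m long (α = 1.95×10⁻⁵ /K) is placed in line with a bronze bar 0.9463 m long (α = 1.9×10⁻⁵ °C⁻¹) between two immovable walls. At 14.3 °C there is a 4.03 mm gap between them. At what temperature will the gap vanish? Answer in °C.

α₁L₁ = 4.2822×10⁻⁵ m/K, α₂L₂ = 1.79797×10⁻⁵ m/K → total 6.08017×10⁻⁵ m/K
ΔT = g/(α₁L₁+α₂L₂) = 4.03×10⁻³ / 6.08017×10⁻⁵ = 66.281 K
T = 14.3 + 66.281 = 80.581 °C

T = 80.6 °C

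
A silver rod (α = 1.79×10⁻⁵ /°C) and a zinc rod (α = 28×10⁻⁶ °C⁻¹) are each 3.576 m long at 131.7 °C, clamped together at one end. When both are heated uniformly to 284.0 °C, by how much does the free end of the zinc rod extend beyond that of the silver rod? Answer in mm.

5.50 mm

ΔT = 152.3 K
silver: ΔL = 1.79×10⁻⁵ × 3.576 m × 152.3 = 9.7488×10⁻³ m = 9.7488 mm
zinc: ΔL = 28×10⁻⁶ × 3.576 m × 152.3 = 1.5249×10⁻² m = 15.249 mm
difference = 15.249 − 9.7488 = 5.5002 mm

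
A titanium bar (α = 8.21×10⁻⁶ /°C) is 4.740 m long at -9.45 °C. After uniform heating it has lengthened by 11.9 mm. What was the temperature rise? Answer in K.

ΔT = 306 K

ΔL = αL₀ΔT ⇒ ΔT = ΔL / (αL₀)
ΔT = 11.9×10⁻³ m / (8.21×10⁻⁶ × 4.740 m) = 305.79 K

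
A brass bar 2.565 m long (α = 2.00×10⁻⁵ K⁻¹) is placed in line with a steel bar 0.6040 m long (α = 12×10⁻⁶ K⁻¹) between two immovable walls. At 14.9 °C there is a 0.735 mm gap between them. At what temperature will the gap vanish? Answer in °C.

Gap closes when ΔL₁ + ΔL₂ = 0.735 mm = 7.35×10⁻⁴ m
(α₁L₁ + α₂L₂)ΔT = g
α₁L₁ + α₂L₂ = 2.00×10⁻⁵×2.565 + 12×10⁻⁶×0.6040 = 5.8548×10⁻⁵ m/K
ΔT = 7.35×10⁻⁴ / 5.8548×10⁻⁵ = 12.554 K
T = 14.9 + 12.554 = 27.454 °C

T = 27.5 °C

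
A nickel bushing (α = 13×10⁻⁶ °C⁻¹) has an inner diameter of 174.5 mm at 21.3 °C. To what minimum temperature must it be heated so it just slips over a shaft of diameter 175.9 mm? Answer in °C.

Required Δd = 175.9 − 174.5 = 1.4 mm
Δd = αd₀ΔT ⇒ ΔT = Δd/(αd₀) = 1.4 / (13×10⁻⁶ × 174.5) = 617.15 K
T_min = 21.3 + 617.15 = 638.45 °C

T = 638 °C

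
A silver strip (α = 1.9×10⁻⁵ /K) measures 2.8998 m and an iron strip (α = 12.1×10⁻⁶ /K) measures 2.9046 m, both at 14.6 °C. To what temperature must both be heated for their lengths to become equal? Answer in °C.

Equal length when α₁L₁ΔT − α₂L₂ΔT = L₂ − L₁ = 4.80×10⁻³ m
α₁L₁ = 5.50962×10⁻⁵, α₂L₂ = 3.514566×10⁻⁵ → Δ(αL) = 1.995054×10⁻⁵ m/K
ΔT = 4.80×10⁻³ / 1.995054×10⁻⁵ = 240.595 K, so T = 14.6 + 240.595 = 255.195 °C

T = 255.2 °C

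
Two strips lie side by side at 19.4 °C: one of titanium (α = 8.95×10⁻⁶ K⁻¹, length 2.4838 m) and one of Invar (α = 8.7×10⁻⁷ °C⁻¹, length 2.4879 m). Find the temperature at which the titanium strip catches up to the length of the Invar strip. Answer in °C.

T = 223.7 °C

L₁(1 + α₁ΔT) = L₂(1 + α₂ΔT) ⇒ ΔT = (L₂ − L₁)/(α₁L₁ − α₂L₂)
L₂ − L₁ = 2.4879 − 2.4838 = 4.10×10⁻³ m
α₁L₁ − α₂L₂ = 8.95×10⁻⁶×2.4838 − 8.7×10⁻⁷×2.4879 = 2.0065537×10⁻⁵ m/K
ΔT = 4.10×10⁻³ / 2.0065537×10⁻⁵ = 204.330 K
T = 19.4 + 204.330 = 223.730 °C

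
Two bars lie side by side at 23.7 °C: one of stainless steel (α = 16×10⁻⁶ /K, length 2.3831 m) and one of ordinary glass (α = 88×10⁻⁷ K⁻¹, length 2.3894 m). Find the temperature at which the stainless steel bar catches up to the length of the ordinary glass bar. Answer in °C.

T = 392.1 °C

L₁(1 + α₁ΔT) = L₂(1 + α₂ΔT) ⇒ ΔT = (L₂ − L₁)/(α₁L₁ − α₂L₂)
L₂ − L₁ = 2.3894 − 2.3831 = 6.30×10⁻³ m
α₁L₁ − α₂L₂ = 16×10⁻⁶×2.3831 − 88×10⁻⁷×2.3894 = 1.710288×10⁻⁵ m/K
ΔT = 6.30×10⁻³ / 1.710288×10⁻⁵ = 368.359 K
T = 23.7 + 368.359 = 392.059 °C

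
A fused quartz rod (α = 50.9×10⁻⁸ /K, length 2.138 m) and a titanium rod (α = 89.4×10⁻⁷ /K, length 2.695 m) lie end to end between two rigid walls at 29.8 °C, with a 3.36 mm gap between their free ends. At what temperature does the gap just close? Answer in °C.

Gap closes when ΔL₁ + ΔL₂ = 3.36 mm = 3.36×10⁻³ m
(α₁L₁ + α₂L₂)ΔT = g
α₁L₁ + α₂L₂ = 50.9×10⁻⁸×2.138 + 89.4×10⁻⁷×2.695 = 2.5181542×10⁻⁵ m/K
ΔT = 3.36×10⁻³ / 2.5181542×10⁻⁵ = 133.43 K
T = 29.8 + 133.43 = 163.23 °C

T = 163 °C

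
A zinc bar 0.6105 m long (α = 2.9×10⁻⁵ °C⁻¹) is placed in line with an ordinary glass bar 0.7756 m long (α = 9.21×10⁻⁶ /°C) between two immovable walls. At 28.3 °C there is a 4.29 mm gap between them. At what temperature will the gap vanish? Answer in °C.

T = 201 °C

α₁L₁ = 1.77045×10⁻⁵ m/K, α₂L₂ = 7.143276×10⁻⁶ m/K → total 2.4847776×10⁻⁵ m/K
ΔT = g/(α₁L₁+α₂L₂) = 4.29×10⁻³ / 2.4847776×10⁻⁵ = 172.65 K
T = 28.3 + 172.65 = 200.95 °C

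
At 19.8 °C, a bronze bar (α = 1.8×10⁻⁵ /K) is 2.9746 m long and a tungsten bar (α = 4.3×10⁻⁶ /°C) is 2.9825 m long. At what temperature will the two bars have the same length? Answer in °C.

L₁(1 + α₁ΔT) = L₂(1 + α₂ΔT) ⇒ ΔT = (L₂ − L₁)/(α₁L₁ − α₂L₂)
L₂ − L₁ = 2.9825 − 2.9746 = 7.90×10⁻³ m
α₁L₁ − α₂L₂ = 1.8×10⁻⁵×2.9746 − 4.3×10⁻⁶×2.9825 = 4.071805×10⁻⁵ m/K
ΔT = 7.90×10⁻³ / 4.071805×10⁻⁵ = 194.017 K
T = 19.8 + 194.017 = 213.817 °C

T = 213.8 °C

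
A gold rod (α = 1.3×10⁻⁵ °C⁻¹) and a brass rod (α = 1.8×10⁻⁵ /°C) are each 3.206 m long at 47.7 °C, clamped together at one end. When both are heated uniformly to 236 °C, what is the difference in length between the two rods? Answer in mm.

3.02 mm

ΔT = 188.3 K
gold: ΔL = 1.3×10⁻⁵ × 3.206 m × 188.3 = 7.8480×10⁻³ m = 7.8480 mm
brass: ΔL = 1.8×10⁻⁵ × 3.206 m × 188.3 = 1.0866×10⁻² m = 10.866 mm
difference = 10.866 − 7.8480 = 3.018 mm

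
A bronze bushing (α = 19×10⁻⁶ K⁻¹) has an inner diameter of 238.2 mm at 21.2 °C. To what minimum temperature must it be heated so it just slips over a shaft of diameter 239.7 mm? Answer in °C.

T = 353 °C

Required Δd = 239.7 − 238.2 = 1.5 mm
Δd = αd₀ΔT ⇒ ΔT = Δd/(αd₀) = 1.5 / (19×10⁻⁶ × 238.2) = 331.43 K
T_min = 21.2 + 331.43 = 352.63 °C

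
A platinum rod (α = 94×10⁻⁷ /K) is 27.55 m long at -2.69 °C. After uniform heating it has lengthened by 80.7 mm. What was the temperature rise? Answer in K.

ΔT = 312 K

ΔL = αL₀ΔT ⇒ ΔT = ΔL / (αL₀)
ΔT = 80.7×10⁻³ m / (94×10⁻⁷ × 27.55 m) = 311.62 K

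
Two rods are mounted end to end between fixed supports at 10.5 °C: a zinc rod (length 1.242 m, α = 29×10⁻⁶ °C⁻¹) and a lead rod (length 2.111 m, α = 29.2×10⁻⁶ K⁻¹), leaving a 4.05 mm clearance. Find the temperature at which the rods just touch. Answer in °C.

Gap closes when ΔL₁ + ΔL₂ = 4.05 mm = 4.05×10⁻³ m
(α₁L₁ + α₂L₂)ΔT = g
α₁L₁ + α₂L₂ = 29×10⁻⁶×1.242 + 29.2×10⁻⁶×2.111 = 9.76592×10⁻⁵ m/K
ΔT = 4.05×10⁻³ / 9.76592×10⁻⁵ = 41.471 K
T = 10.5 + 41.471 = 51.971 °C

T = 52.0 °C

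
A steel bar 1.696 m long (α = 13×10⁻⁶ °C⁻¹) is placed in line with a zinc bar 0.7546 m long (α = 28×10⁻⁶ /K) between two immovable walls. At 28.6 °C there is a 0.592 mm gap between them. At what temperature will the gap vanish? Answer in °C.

T = 42.3 °C

Gap closes when ΔL₁ + ΔL₂ = 0.592 mm = 5.92×10⁻⁴ m
(α₁L₁ + α₂L₂)ΔT = g
α₁L₁ + α₂L₂ = 13×10⁻⁶×1.696 + 28×10⁻⁶×0.7546 = 4.31768×10⁻⁵ m/K
ΔT = 5.92×10⁻⁴ / 4.31768×10⁻⁵ = 13.711 K
T = 28.6 + 13.711 = 42.311 °C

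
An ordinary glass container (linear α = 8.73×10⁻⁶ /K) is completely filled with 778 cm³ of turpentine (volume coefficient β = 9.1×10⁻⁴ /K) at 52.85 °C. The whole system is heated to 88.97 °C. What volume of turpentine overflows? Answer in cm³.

The container also expands: β_container ≈ 3α = 2.619×10⁻⁵ /K
Net overflow = V₀(β_liq − 3α_cont)ΔT
β − 3α = 9.10×10⁻⁴ − 2.619×10⁻⁵ = 8.8381×10⁻⁴ /K; ΔT = 36.12 K
ΔV = 778 × 8.8381×10⁻⁴ × 36.12 = 24.8 cm³

24.8 cm³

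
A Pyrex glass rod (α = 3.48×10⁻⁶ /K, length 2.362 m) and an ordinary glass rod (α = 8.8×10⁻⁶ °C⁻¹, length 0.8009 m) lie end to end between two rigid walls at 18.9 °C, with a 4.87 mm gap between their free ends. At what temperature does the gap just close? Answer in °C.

T = 338 °C

α₁L₁ = 8.21976×10⁻⁶ m/K, α₂L₂ = 7.04792×10⁻⁶ m/K → total 1.526768×10⁻⁵ m/K
ΔT = g/(α₁L₁+α₂L₂) = 4.87×10⁻³ / 1.526768×10⁻⁵ = 318.97 K
T = 18.9 + 318.97 = 337.87 °C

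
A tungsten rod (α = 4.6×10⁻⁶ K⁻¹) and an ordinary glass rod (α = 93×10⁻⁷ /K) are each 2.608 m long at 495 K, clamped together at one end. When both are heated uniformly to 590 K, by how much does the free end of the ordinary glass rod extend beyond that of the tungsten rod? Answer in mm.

ΔT = 95 K
tungsten: ΔL = 4.6×10⁻⁶ × 2.608 m × 95 = 1.1397×10⁻³ m = 1.1397 mm
ordinary glass: ΔL = 93×10⁻⁷ × 2.608 m × 95 = 2.3042×10⁻³ m = 2.3042 mm
difference = 2.3042 − 1.1397 = 1.1645 mm

1.16 mm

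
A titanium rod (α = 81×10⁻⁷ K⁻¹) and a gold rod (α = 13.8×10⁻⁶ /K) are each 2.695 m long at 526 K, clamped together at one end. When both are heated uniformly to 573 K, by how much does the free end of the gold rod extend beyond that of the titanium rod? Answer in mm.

ΔT = 47 K
titanium: ΔL = 81×10⁻⁷ × 2.695 m × 47 = 1.0260×10⁻³ m = 1.0260 mm
gold: ΔL = 13.8×10⁻⁶ × 2.695 m × 47 = 1.7480×10⁻³ m = 1.7480 mm
difference = 1.7480 − 1.0260 = 0.722 mm

0.722 mm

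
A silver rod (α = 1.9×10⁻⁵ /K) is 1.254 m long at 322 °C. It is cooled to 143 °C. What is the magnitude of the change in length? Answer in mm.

ΔL = 4.26 mm

|ΔT| = |143 − 322| = 179 K
ΔL = αL₀ΔT = (1.9×10⁻⁵)(1.254)(179) = 4.26×10⁻³ m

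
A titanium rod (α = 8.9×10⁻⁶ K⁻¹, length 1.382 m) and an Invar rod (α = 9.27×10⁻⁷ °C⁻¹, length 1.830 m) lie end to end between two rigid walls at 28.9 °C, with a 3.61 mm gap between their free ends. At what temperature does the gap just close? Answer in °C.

T = 287 °C

α₁L₁ = 1.22998×10⁻⁵ m/K, α₂L₂ = 1.69641×10⁻⁶ m/K → total 1.399621×10⁻⁵ m/K
ΔT = g/(α₁L₁+α₂L₂) = 3.61×10⁻³ / 1.399621×10⁻⁵ = 257.93 K
T = 28.9 + 257.93 = 286.83 °C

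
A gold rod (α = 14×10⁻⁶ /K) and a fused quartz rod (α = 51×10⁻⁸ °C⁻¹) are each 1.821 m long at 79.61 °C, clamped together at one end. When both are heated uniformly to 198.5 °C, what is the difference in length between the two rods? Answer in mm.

ΔT = 118.89 K
gold: ΔL = 14×10⁻⁶ × 1.821 m × 118.89 = 3.0310×10⁻³ m = 3.0310 mm
fused quartz: ΔL = 51×10⁻⁸ × 1.821 m × 118.89 = 1.1041×10⁻⁴ m = 0.11041 mm
difference = 3.0310 − 0.11041 = 2.92059 mm

2.92 mm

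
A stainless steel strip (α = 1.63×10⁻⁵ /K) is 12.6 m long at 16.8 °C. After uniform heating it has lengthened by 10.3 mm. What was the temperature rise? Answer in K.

ΔT = 50.2 K

ΔL = αL₀ΔT ⇒ ΔT = ΔL / (αL₀)
ΔT = 10.3×10⁻³ m / (1.63×10⁻⁵ × 12.6 m) = 50.151 K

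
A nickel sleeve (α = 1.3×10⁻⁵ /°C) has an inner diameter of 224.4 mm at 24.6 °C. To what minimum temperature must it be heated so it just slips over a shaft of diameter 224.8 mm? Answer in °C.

Required Δd = 224.8 − 224.4 = 0.4 mm
Δd = αd₀ΔT ⇒ ΔT = Δd/(αd₀) = 0.4 / (1.3×10⁻⁵ × 224.4) = 137.12 K
T_min = 24.6 + 137.12 = 161.72 °C

T = 162 °C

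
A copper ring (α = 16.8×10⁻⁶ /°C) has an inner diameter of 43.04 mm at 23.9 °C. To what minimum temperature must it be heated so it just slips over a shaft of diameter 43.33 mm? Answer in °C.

T = 425 °C

Required Δd = 43.33 − 43.04 = 0.29 mm
Δd = αd₀ΔT ⇒ ΔT = Δd/(αd₀) = 0.29 / (16.8×10⁻⁶ × 43.04) = 401.07 K
T_min = 23.9 + 401.07 = 424.97 °C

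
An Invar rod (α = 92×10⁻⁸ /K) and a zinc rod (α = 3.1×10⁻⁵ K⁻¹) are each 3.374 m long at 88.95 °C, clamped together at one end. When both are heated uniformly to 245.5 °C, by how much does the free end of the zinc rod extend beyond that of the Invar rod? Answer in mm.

ΔT = 156.55 K
Invar: ΔL = 92×10⁻⁸ × 3.374 m × 156.55 = 4.8594×10⁻⁴ m = 0.48594 mm
zinc: ΔL = 3.1×10⁻⁵ × 3.374 m × 156.55 = 1.6374×10⁻² m = 16.374 mm
difference = 16.374 − 0.48594 = 15.88806 mm

15.9 mm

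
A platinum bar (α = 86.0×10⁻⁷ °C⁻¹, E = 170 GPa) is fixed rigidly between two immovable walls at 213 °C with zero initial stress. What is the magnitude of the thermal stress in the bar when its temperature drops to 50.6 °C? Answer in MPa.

σ = 237 MPa

Fully constrained: the free strain ε = αΔT is blocked, so σ = Eε = EαΔT.
|ΔT| = 162.4 K
σ = 170×10⁹ × 86.0×10⁻⁷ × 162.4 = 2.37×10⁸ Pa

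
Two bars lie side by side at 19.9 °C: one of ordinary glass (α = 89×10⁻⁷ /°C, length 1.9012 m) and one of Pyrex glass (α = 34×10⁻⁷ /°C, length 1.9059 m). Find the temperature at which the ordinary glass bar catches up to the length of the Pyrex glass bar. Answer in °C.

L₁(1 + α₁ΔT) = L₂(1 + α₂ΔT) ⇒ ΔT = (L₂ − L₁)/(α₁L₁ − α₂L₂)
L₂ − L₁ = 1.9059 − 1.9012 = 4.70×10⁻³ m
α₁L₁ − α₂L₂ = 89×10⁻⁷×1.9012 − 34×10⁻⁷×1.9059 = 1.044062×10⁻⁵ m/K
ΔT = 4.70×10⁻³ / 1.044062×10⁻⁵ = 450.165 K
T = 19.9 + 450.165 = 470.065 °C

T = 470.1 °C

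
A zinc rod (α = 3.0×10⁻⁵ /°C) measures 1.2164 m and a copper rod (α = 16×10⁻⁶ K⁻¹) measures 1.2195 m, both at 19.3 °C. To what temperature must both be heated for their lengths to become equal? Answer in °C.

T = 201.9 °C

Equal length when α₁L₁ΔT − α₂L₂ΔT = L₂ − L₁ = 3.10×10⁻³ m
α₁L₁ = 3.6492×10⁻⁵, α₂L₂ = 1.9512×10⁻⁵ → Δ(αL) = 1.698×10⁻⁵ m/K
ΔT = 3.10×10⁻³ / 1.698×10⁻⁵ = 182.568 K, so T = 19.3 + 182.568 = 201.868 °C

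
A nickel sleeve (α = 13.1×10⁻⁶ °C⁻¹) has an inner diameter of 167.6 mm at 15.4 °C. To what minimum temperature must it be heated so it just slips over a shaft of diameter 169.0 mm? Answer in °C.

T = 653 °C

Required Δd = 169.0 − 167.6 = 1.4 mm
Δd = αd₀ΔT ⇒ ΔT = Δd/(αd₀) = 1.4 / (13.1×10⁻⁶ × 167.6) = 637.65 K
T_min = 15.4 + 637.65 = 653.05 °C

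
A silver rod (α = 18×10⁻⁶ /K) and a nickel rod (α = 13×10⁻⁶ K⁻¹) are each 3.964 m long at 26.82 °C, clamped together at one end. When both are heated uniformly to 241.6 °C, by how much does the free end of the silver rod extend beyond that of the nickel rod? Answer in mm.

4.26 mm

ΔT = 214.78 K
silver: ΔL = 18×10⁻⁶ × 3.964 m × 214.78 = 1.5325×10⁻² m = 15.325 mm
nickel: ΔL = 13×10⁻⁶ × 3.964 m × 214.78 = 1.1068×10⁻² m = 11.068 mm
difference = 15.325 − 11.068 = 4.257 mm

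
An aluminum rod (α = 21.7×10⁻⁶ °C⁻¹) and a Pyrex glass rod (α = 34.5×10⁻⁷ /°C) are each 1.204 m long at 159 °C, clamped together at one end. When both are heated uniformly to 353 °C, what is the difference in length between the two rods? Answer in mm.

4.26 mm

ΔT = 194 K
aluminum: ΔL = 21.7×10⁻⁶ × 1.204 m × 194 = 5.0686×10⁻³ m = 5.0686 mm
Pyrex glass: ΔL = 34.5×10⁻⁷ × 1.204 m × 194 = 8.0584×10⁻⁴ m = 0.80584 mm
difference = 5.0686 − 0.80584 = 4.26276 mm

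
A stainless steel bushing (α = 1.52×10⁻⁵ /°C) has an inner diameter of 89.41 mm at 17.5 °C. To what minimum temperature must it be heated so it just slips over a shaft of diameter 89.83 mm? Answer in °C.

T = 327 °C

Required Δd = 89.83 − 89.41 = 0.42 mm
Δd = αd₀ΔT ⇒ ΔT = Δd/(αd₀) = 0.42 / (1.52×10⁻⁵ × 89.41) = 309.04 K
T_min = 17.5 + 309.04 = 326.54 °C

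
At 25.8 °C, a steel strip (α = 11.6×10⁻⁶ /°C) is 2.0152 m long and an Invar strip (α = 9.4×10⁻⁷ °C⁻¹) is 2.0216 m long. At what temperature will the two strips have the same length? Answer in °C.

T = 323.8 °C

L₁(1 + α₁ΔT) = L₂(1 + α₂ΔT) ⇒ ΔT = (L₂ − L₁)/(α₁L₁ − α₂L₂)
L₂ − L₁ = 2.0216 − 2.0152 = 6.40×10⁻³ m
α₁L₁ − α₂L₂ = 11.6×10⁻⁶×2.0152 − 9.4×10⁻⁷×2.0216 = 2.1476016×10⁻⁵ m/K
ΔT = 6.40×10⁻³ / 2.1476016×10⁻⁵ = 298.007 K
T = 25.8 + 298.007 = 323.807 °C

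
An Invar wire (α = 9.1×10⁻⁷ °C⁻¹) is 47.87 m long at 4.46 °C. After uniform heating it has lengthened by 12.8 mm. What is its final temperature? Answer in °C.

ΔL = αL₀ΔT ⇒ ΔT = ΔL / (αL₀)
ΔT = 12.8×10⁻³ m / (9.1×10⁻⁷ × 47.87 m) = 293.84 K
T = 4.46 + 293.84 = 298.30 °C

T = 298 °C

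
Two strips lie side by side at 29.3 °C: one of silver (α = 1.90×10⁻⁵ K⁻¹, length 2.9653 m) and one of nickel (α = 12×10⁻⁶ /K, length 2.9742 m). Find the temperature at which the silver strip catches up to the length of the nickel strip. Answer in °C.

T = 460.3 °C

Equal length when α₁L₁ΔT − α₂L₂ΔT = L₂ − L₁ = 8.90×10⁻³ m
α₁L₁ = 5.63407×10⁻⁵, α₂L₂ = 3.56904×10⁻⁵ → Δ(αL) = 2.06503×10⁻⁵ m/K
ΔT = 8.90×10⁻³ / 2.06503×10⁻⁵ = 430.986 K, so T = 29.3 + 430.986 = 460.286 °C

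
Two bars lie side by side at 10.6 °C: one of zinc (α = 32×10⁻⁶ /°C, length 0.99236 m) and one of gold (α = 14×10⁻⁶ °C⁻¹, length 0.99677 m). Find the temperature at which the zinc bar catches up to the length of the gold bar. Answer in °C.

T = 258.3 °C

Equal length when α₁L₁ΔT − α₂L₂ΔT = L₂ − L₁ = 4.41×10⁻³ m
α₁L₁ = 3.175552×10⁻⁵, α₂L₂ = 1.395478×10⁻⁵ → Δ(αL) = 1.780074×10⁻⁵ m/K
ΔT = 4.41×10⁻³ / 1.780074×10⁻⁵ = 247.743 K, so T = 10.6 + 247.743 = 258.343 °C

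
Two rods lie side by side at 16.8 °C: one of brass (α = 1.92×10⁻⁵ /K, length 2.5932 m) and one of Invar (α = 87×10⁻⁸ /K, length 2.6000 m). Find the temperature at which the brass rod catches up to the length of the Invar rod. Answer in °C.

T = 159.9 °C

Equal length when α₁L₁ΔT − α₂L₂ΔT = L₂ − L₁ = 6.80×10⁻³ m
α₁L₁ = 4.978944×10⁻⁵, α₂L₂ = 2.262×10⁻⁶ → Δ(αL) = 4.752744×10⁻⁵ m/K
ΔT = 6.80×10⁻³ / 4.752744×10⁻⁵ = 143.075 K, so T = 16.8 + 143.075 = 159.875 °C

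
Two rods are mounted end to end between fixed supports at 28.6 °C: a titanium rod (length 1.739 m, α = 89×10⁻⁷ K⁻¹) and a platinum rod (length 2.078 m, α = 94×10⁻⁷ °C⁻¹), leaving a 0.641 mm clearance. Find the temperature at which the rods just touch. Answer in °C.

α₁L₁ = 1.54771×10⁻⁵ m/K, α₂L₂ = 1.95332×10⁻⁵ m/K → total 3.50103×10⁻⁵ m/K
ΔT = g/(α₁L₁+α₂L₂) = 6.41×10⁻⁴ / 3.50103×10⁻⁵ = 18.309 K
T = 28.6 + 18.309 = 46.909 °C

T = 46.9 °C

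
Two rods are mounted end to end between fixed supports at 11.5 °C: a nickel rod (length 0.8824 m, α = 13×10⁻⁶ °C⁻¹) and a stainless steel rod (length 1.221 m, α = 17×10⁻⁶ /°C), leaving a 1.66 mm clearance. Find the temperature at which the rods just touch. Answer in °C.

α₁L₁ = 1.14712×10⁻⁵ m/K, α₂L₂ = 2.0757×10⁻⁵ m/K → total 3.22282×10⁻⁵ m/K
ΔT = g/(α₁L₁+α₂L₂) = 1.66×10⁻³ / 3.22282×10⁻⁵ = 51.508 K
T = 11.5 + 51.508 = 63.008 °C

T = 63.0 °C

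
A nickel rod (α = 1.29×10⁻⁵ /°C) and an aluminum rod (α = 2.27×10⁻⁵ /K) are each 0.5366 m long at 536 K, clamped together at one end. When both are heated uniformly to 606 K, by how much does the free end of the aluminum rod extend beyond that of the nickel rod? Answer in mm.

0.368 mm

ΔT = 70 K
nickel: ΔL = 1.29×10⁻⁵ × 0.5366 m × 70 = 4.8455×10⁻⁴ m = 0.48455 mm
aluminum: ΔL = 2.27×10⁻⁵ × 0.5366 m × 70 = 8.5266×10⁻⁴ m = 0.85266 mm
difference = 0.85266 − 0.48455 = 0.36811 mm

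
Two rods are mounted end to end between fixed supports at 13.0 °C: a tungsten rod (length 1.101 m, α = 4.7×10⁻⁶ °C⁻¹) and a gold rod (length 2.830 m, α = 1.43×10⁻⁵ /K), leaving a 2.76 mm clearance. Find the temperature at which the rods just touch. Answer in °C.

T = 73.5 °C

α₁L₁ = 5.1747×10⁻⁶ m/K, α₂L₂ = 4.0469×10⁻⁵ m/K → total 4.56437×10⁻⁵ m/K
ΔT = g/(α₁L₁+α₂L₂) = 2.76×10⁻³ / 4.56437×10⁻⁵ = 60.468 K
T = 13.0 + 60.468 = 73.468 °C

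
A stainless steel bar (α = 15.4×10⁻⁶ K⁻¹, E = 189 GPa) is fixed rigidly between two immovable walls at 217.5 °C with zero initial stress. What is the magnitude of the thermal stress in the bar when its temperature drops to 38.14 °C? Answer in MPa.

Fully constrained: the free strain ε = αΔT is blocked, so σ = Eε = EαΔT.
|ΔT| = 179.36 K
σ = 189×10⁹ × 15.4×10⁻⁶ × 179.36 = 5.22×10⁸ Pa

σ = 522 MPa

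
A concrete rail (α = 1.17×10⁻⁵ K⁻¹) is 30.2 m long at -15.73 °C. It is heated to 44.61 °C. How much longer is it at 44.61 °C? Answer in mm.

|ΔT| = |44.61 − (-15.73)| = 60.34 K
ΔL = αL₀ΔT = (1.17×10⁻⁵)(30.2)(60.34) = 2.13×10⁻² m

ΔL = 21.3 mm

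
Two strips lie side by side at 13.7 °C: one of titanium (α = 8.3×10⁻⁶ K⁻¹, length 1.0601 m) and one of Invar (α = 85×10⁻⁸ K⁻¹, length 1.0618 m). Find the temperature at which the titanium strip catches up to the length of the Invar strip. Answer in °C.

T = 229.0 °C

L₁(1 + α₁ΔT) = L₂(1 + α₂ΔT) ⇒ ΔT = (L₂ − L₁)/(α₁L₁ − α₂L₂)
L₂ − L₁ = 1.0618 − 1.0601 = 1.70×10⁻³ m
α₁L₁ − α₂L₂ = 8.3×10⁻⁶×1.0601 − 85×10⁻⁸×1.0618 = 7.8963×10⁻⁶ m/K
ΔT = 1.70×10⁻³ / 7.8963×10⁻⁶ = 215.291 K
T = 13.7 + 215.291 = 228.991 °C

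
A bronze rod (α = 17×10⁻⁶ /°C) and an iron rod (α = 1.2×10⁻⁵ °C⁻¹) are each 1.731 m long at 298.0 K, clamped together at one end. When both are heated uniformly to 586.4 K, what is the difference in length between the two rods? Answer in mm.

ΔT = 288.4 K
bronze: ΔL = 17×10⁻⁶ × 1.731 m × 288.4 = 8.4867×10⁻³ m = 8.4867 mm
iron: ΔL = 1.2×10⁻⁵ × 1.731 m × 288.4 = 5.9906×10⁻³ m = 5.9906 mm
difference = 8.4867 − 5.9906 = 2.4961 mm

2.50 mm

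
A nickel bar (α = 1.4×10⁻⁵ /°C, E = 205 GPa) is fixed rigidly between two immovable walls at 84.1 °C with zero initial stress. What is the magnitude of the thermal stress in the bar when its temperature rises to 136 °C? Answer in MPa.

σ = 149 MPa

Fully constrained: the free strain ε = αΔT is blocked, so σ = Eε = EαΔT.
|ΔT| = 51.9 K
σ = 205×10⁹ × 1.4×10⁻⁵ × 51.9 = 1.49×10⁸ Pa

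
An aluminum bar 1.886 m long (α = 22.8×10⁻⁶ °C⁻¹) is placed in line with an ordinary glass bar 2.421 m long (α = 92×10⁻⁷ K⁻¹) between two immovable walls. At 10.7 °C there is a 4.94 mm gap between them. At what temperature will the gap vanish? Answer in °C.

α₁L₁ = 4.30008×10⁻⁵ m/K, α₂L₂ = 2.22732×10⁻⁵ m/K → total 6.5274×10⁻⁵ m/K
ΔT = g/(α₁L₁+α₂L₂) = 4.94×10⁻³ / 6.5274×10⁻⁵ = 75.681 K
T = 10.7 + 75.681 = 86.381 °C

T = 86.4 °C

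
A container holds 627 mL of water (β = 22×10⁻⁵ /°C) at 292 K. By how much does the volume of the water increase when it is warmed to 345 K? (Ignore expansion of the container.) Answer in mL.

ΔV = 7.31 mL

|ΔT| = |345 − 292| = 53 K
ΔV = βV₀ΔT = (22×10⁻⁵)(627)(53) = 7.31 mL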